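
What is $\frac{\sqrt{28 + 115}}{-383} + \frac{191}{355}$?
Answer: $\frac{191}{355} - \frac{\sqrt{143}}{383} \approx 0.50681$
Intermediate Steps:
$\frac{\sqrt{28 + 115}}{-383} + \frac{191}{355} = \sqrt{143} \left(- \frac{1}{383}\right) + 191 \cdot \frac{1}{355} = - \frac{\sqrt{143}}{383} + \frac{191}{355} = \frac{191}{355} - \frac{\sqrt{143}}{383}$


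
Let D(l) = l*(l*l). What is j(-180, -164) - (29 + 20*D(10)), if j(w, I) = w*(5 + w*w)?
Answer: -5852929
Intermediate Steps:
D(l) = l³ (D(l) = l*l² = l³)
j(w, I) = w*(5 + w²)
j(-180, -164) - (29 + 20*D(10)) = -180*(5 + (-180)²) - (29 + 20*10³) = -180*(5 + 32400) - (29 + 20*1000) = -180*32405 - (29 + 20000) = -5832900 - 1*20029 = -5832900 - 20029 = -5852929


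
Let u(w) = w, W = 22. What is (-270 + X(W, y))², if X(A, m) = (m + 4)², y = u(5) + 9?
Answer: 2916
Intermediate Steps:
y = 14 (y = 5 + 9 = 14)
X(A, m) = (4 + m)²
(-270 + X(W, y))² = (-270 + (4 + 14)²)² = (-270 + 18²)² = (-270 + 324)² = 54² = 2916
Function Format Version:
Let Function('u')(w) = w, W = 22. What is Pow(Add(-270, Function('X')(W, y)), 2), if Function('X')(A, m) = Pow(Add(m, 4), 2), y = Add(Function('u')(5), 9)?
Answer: 2916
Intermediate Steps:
y = 14 (y = Add(5, 9) = 14)
Function('X')(A, m) = Pow(Add(4, m), 2)
Pow(Add(-270, Function('X')(W, y)), 2) = Pow(Add(-270, Pow(Add(4, 14), 2)), 2) = Pow(Add(-270, Pow(18, 2)), 2) = Pow(Add(-270, 324), 2) = Pow(54, 2) = 2916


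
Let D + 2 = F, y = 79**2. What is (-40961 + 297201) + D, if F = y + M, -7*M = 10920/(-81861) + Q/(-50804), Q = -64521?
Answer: 195930785718929/746463172 ≈ 2.6248e+5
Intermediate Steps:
y = 6241
M = -121204459/746463172 (M = -(10920/(-81861) - 64521/(-50804))/7 = -(10920*(-1/81861) - 64521*(-1/50804))/7 = -(-280/2099 + 64521/50804)/7 = -1/7*121204459/106637596 = -121204459/746463172 ≈ -0.16237)
F = 4658555451993/746463172 (F = 6241 - 121204459/746463172 = 4658555451993/746463172 ≈ 6240.8)
D = 4657062525649/746463172 (D = -2 + 4658555451993/746463172 = 4657062525649/746463172 ≈ 6238.8)
(-40961 + 297201) + D = (-40961 + 297201) + 4657062525649/746463172 = 256240 + 4657062525649/746463172 = 195930785718929/746463172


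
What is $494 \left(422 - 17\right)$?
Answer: $200070$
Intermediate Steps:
$494 \left(422 - 17\right) = 494 \cdot 405 = 200070$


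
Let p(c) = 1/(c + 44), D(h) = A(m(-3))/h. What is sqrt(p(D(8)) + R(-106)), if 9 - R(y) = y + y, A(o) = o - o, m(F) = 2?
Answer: 5*sqrt(4279)/22 ≈ 14.867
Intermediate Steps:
A(o) = 0
D(h) = 0 (D(h) = 0/h = 0)
R(y) = 9 - 2*y (R(y) = 9 - (y + y) = 9 - 2*y)
p(c) = 1/(44 + c)
sqrt(p(D(8)) + R(-106)) = sqrt(1/(44 + 0) + (9 - 2*(-106))) = sqrt(1/44 + (9 + 212)) = sqrt(1/44 + 221) = sqrt(9725/44) = 5*sqrt(4279)/22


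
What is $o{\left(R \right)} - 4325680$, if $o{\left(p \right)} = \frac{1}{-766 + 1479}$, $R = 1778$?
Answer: $- \frac{3084209839}{713} \approx -4.3257 \cdot 10^{6}$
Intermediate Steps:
$o{\left(p \right)} = \frac{1}{713}$
$o{\left(R \right)} - 4325680 = \frac{1}{713} - 4325680 = - \frac{3084209839}{713}$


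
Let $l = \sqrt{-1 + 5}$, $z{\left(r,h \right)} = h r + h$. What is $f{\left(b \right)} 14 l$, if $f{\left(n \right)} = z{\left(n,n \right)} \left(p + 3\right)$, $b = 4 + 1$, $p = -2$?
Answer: $840$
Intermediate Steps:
$z{\left(r,h \right)} = h + h r$
$l = 2$ ($l = \sqrt{4} = 2$)
$b = 5$
$f{\left(n \right)} = n \left(1 + n\right)$ ($f{\left(n \right)} = n \left(1 + n\right) \left(-2 + 3\right) = n \left(1 + n\right) 1 = n \left(1 + n\right)$)
$f{\left(b \right)} 14 l = 5 \left(1 + 5\right) 14 \cdot 2 = 5 \cdot 6 \cdot 28 = 30 \cdot 28 = 840$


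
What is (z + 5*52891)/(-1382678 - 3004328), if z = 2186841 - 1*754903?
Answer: -1696393/4387006 ≈ -0.38669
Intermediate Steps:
z = 1431938 (z = 2186841 - 754903 = 1431938)
(z + 5*52891)/(-1382678 - 3004328) = (1431938 + 5*52891)/(-1382678 - 3004328) = (1431938 + 264455)/(-4387006) = 1696393*(-1/4387006) = -1696393/4387006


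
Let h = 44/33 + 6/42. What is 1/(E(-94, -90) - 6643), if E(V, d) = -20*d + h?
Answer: -21/101672 ≈ -0.00020655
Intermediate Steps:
h = 31/21 (h = 44*(1/33) + 6*(1/42) = 4/3 + ⅐ = 31/21 ≈ 1.4762)
E(V, d) = 31/21 - 20*d (E(V, d) = -20*d + 31/21 = 31/21 - 20*d)
1/(E(-94, -90) - 6643) = 1/((31/21 - 20*(-90)) - 6643) = 1/((31/21 + 1800) - 6643) = 1/(37831/21 - 6643) = 1/(-101672/21) = -21/101672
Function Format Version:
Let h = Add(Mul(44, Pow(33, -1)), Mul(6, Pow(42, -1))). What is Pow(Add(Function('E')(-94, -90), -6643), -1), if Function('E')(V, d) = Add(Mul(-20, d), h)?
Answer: Rational(-21, 101672) ≈ -0.00020655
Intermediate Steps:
h = Rational(31, 21) (h = Add(Mul(44, Rational(1, 33)), Mul(6, Rational(1, 42))) = Add(Rational(4, 3), Rational(1, 7)) = Rational(31, 21) ≈ 1.4762)
Function('E')(V, d) = Add(Rational(31, 21), Mul(-20, d)) (Function('E')(V, d) = Add(Mul(-20, d), Rational(31, 21)) = Add(Rational(31, 21), Mul(-20, d)))
Pow(Add(Function('E')(-94, -90), -6643), -1) = Pow(Add(Add(Rational(31, 21), Mul(-20, -90)), -6643), -1) = Pow(Add(Add(Rational(31, 21), 1800), -6643), -1) = Pow(Add(Rational(37831, 21), -6643), -1) = Pow(Rational(-101672, 21), -1) = Rational(-21, 101672)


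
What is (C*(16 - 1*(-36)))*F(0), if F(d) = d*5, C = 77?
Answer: 0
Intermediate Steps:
F(d) = 5*d
(C*(16 - 1*(-36)))*F(0) = (77*(16 - 1*(-36)))*(5*0) = (77*(16 + 36))*0 = (77*52)*0 = 4004*0 = 0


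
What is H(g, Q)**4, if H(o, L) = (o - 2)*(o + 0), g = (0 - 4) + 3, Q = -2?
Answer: 81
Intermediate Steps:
g = -1 (g = -4 + 3 = -1)
H(o, L) = o*(-2 + o) (H(o, L) = (-2 + o)*o = o*(-2 + o))
H(g, Q)**4 = (-(-2 - 1))**4 = (-1*(-3))**4 = 3**4 = 81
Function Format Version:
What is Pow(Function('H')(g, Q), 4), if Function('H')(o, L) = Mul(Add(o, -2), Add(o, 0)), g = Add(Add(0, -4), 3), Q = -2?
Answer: 81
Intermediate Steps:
g = -1 (g = Add(-4, 3) = -1)
Function('H')(o, L) = Mul(o, Add(-2, o)) (Function('H')(o, L) = Mul(Add(-2, o), o) = Mul(o, Add(-2, o)))
Pow(Function('H')(g, Q), 4) = Pow(Mul(-1, Add(-2, -1)), 4) = Pow(Mul(-1, -3), 4) = Pow(3, 4) = 81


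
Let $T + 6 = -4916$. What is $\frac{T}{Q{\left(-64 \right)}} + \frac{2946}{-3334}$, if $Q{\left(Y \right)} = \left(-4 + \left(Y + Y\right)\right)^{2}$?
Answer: $- \frac{16935263}{14522904} \approx -1.1661$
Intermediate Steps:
$T = -4922$ ($T = -6 - 4916 = -4922$)
$Q{\left(Y \right)} = \left(-4 + 2 Y\right)^{2}$
$\frac{T}{Q{\left(-64 \right)}} + \frac{2946}{-3334} = - \frac{4922}{4 \left(-2 - 64\right)^{2}} + \frac{2946}{-3334} = - \frac{4922}{4 \left(-66\right)^{2}} + 2946 \left(- \frac{1}{3334}\right) = - \frac{4922}{4 \cdot 4356} - \frac{1473}{1667} = - \frac{4922}{17424} - \frac{1473}{1667} = \left(-4922\right) \frac{1}{17424} - \frac{1473}{1667} = - \frac{2461}{8712} - \frac{1473}{1667} = - \frac{16935263}{14522904}$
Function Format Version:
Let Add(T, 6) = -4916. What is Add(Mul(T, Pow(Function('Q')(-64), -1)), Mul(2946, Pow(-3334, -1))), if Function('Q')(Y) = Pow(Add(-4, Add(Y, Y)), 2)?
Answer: Rational(-16935263, 14522904) ≈ -1.1661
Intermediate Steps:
T = -4922 (T = Add(-6, -4916) = -4922)
Function('Q')(Y) = Pow(Add(-4, Mul(2, Y)), 2)
Add(Mul(T, Pow(Function('Q')(-64), -1)), Mul(2946, Pow(-3334, -1))) = Add(Mul(-4922, Pow(Mul(4, Pow(Add(-2, -64), 2)), -1)), Mul(2946, Pow(-3334, -1))) = Add(Mul(-4922, Pow(Mul(4, Pow(-66, 2)), -1)), Mul(2946, Rational(-1, 3334))) = Add(Mul(-4922, Pow(Mul(4, 4356), -1)), Rational(-1473, 1667)) = Add(Mul(-4922, Pow(17424, -1)), Rational(-1473, 1667)) = Add(Mul(-4922, Rational(1, 17424)), Rational(-1473, 1667)) = Add(Rational(-2461, 8712), Rational(-1473, 1667)) = Rational(-16935263, 14522904)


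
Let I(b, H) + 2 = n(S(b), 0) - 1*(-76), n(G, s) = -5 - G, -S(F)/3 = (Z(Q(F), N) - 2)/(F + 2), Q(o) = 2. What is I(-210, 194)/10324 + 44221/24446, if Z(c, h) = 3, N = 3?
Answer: 47655298643/26247572416 ≈ 1.8156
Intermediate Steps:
S(F) = -3/(2 + F) (S(F) = -3*(3 - 2)/(F + 2) = -3/(2 + F))
I(b, H) = 69 + 3/(2 + b) (I(b, H) = -2 + ((-5 - (-3)/(2 + b)) - 1*(-76)) = -2 + ((-5 + 3/(2 + b)) + 76) = -2 + (71 + 3/(2 + b)) = 69 + 3/(2 + b))
I(-210, 194)/10324 + 44221/24446 = (3*(47 + 23*(-210))/(2 - 210))/10324 + 44221/24446 = (3*(47 - 4830)/(-208))*(1/10324) + 44221*(1/24446) = (3*(-1/208)*(-4783))*(1/10324) + 44221/24446 = (14349/208)*(1/10324) + 44221/24446 = 14349/2147392 + 44221/24446 = 47655298643/26247572416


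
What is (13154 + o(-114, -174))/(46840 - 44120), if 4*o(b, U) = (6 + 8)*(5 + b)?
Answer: 5109/1088 ≈ 4.6958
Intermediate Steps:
o(b, U) = 35/2 + 7*b/2 (o(b, U) = ((6 + 8)*(5 + b))/4 = (14*(5 + b))/4 = (70 + 14*b)/4 = 35/2 + 7*b/2)
(13154 + o(-114, -174))/(46840 - 44120) = (13154 + (35/2 + (7/2)*(-114)))/(46840 - 44120) = (13154 + (35/2 - 399))/2720 = (13154 - 763/2)*(1/2720) = (25545/2)*(1/2720) = 5109/1088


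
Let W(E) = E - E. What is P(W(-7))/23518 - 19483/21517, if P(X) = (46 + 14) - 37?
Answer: -457706303/506036806 ≈ -0.90449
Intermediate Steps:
W(E) = 0
P(X) = 23 (P(X) = 60 - 37 = 23)
P(W(-7))/23518 - 19483/21517 = 23/23518 - 19483/21517 = -457706303/506036806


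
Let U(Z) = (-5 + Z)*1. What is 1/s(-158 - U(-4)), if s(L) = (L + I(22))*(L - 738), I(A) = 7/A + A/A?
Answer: 22/2881863 ≈ 7.6339e-6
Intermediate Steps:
U(Z) = -5 + Z
I(A) = 1 + 7/A (I(A) = 7/A + 1 = 1 + 7/A)
s(L) = (-738 + L)*(29/22 + L) (s(L) = (L + (7 + 22)/22)*(L - 738) = (L + (1/22)*29)*(-738 + L) = (L + 29/22)*(-738 + L) = (29/22 + L)*(-738 + L) = (-738 + L)*(29/22 + L))
1/s(-158 - U(-4)) = 1/(-10701/11 + (-158 - (-5 - 4))² - 16207*(-158 - (-5 - 4))/22) = 1/(-10701/11 + (-158 - 1*(-9))² - 16207*(-158 - 1*(-9))/22) = 1/(-10701/11 + (-158 + 9)² - 16207*(-158 + 9)/22) = 1/(-10701/11 + (-149)² - 16207/22*(-149)) = 1/(-10701/11 + 22201 + 2414843/22) = 1/(2881863/22) = 22/2881863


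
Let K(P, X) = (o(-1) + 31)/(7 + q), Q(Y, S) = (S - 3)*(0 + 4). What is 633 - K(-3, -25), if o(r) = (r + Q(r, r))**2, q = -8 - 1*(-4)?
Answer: 1579/3 ≈ 526.33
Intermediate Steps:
q = -4 (q = -8 + 4 = -4)
Q(Y, S) = -12 + 4*S (Q(Y, S) = (-3 + S)*4 = -12 + 4*S)
o(r) = (-12 + 5*r)**2 (o(r) = (r + (-12 + 4*r))**2 = (-12 + 5*r)**2)
K(P, X) = 320/3 (K(P, X) = ((-12 + 5*(-1))**2 + 31)/(7 - 4) = ((-12 - 5)**2 + 31)/3 = ((-17)**2 + 31)*(1/3) = (289 + 31)*(1/3) = 320*(1/3) = 320/3)
633 - K(-3, -25) = 633 - 1*320/3 = 633 - 320/3 = 1579/3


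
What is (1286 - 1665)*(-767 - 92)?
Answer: 325561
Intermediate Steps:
(1286 - 1665)*(-767 - 92) = -379*(-859) = 325561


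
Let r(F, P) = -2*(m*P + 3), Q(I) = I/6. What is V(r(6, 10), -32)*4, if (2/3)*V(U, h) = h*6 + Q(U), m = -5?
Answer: -1058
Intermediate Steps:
Q(I) = I/6 (Q(I) = I*(⅙) = I/6)
r(F, P) = -6 + 10*P (r(F, P) = -2*(-5*P + 3) = -2*(3 - 5*P) = -6 + 10*P)
V(U, h) = 9*h + U/4 (V(U, h) = 3*(h*6 + U/6)/2 = 3*(6*h + U/6)/2 = 9*h + U/4)
V(r(6, 10), -32)*4 = (9*(-32) + (-6 + 10*10)/4)*4 = (-288 + (-6 + 100)/4)*4 = (-288 + (¼)*94)*4 = (-288 + 47/2)*4 = -529/2*4 = -1058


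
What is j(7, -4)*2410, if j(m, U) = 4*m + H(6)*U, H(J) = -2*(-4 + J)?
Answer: 106040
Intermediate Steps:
H(J) = 8 - 2*J
j(m, U) = -4*U + 4*m (j(m, U) = 4*m + (8 - 2*6)*U = 4*m + (8 - 12)*U = 4*m - 4*U = -4*U + 4*m)
j(7, -4)*2410 = (-4*(-4) + 4*7)*2410 = (16 + 28)*2410 = 44*2410 = 106040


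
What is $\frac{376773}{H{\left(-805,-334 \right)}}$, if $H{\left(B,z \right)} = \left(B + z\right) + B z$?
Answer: $\frac{376773}{267731} \approx 1.4073$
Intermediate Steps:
$H{\left(B,z \right)} = B + z + B z$
$\frac{376773}{H{\left(-805,-334 \right)}} = \frac{376773}{-805 - 334 - -268870} = \frac{376773}{-805 - 334 + 268870} = \frac{376773}{267731}$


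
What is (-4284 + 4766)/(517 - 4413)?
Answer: -241/1948 ≈ -0.12372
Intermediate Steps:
(-4284 + 4766)/(517 - 4413) = 482/(-3896) = 482*(-1/3896) = -241/1948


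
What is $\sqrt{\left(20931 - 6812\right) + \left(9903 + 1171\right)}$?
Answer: $\sqrt{25193} \approx 158.72$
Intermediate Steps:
$\sqrt{\left(20931 - 6812\right) + \left(9903 + 1171\right)} = \sqrt{14119 + 11074} = \sqrt{25193}$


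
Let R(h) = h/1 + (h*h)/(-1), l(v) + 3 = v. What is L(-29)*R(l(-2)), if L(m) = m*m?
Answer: -25230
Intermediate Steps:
l(v) = -3 + v
R(h) = h - h² (R(h) = h*1 + h²*(-1) = h - h²)
L(m) = m²
L(-29)*R(l(-2)) = (-29)²*((-3 - 2)*(1 - (-3 - 2))) = 841*(-5*(1 - 1*(-5))) = 841*(-5*(1 + 5)) = 841*(-5*6) = 841*(-30) = -25230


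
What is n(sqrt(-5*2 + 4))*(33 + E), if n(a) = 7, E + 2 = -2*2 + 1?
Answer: 196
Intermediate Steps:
E = -5 (E = -2 + (-2*2 + 1) = -2 + (-4 + 1) = -2 - 3 = -5)
n(sqrt(-5*2 + 4))*(33 + E) = 7*(33 - 5) = 7*28 = 196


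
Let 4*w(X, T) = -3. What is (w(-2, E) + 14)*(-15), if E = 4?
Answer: -795/4 ≈ -198.75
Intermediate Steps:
w(X, T) = -¾ (w(X, T) = (¼)*(-3) = -¾)
(w(-2, E) + 14)*(-15) = (-¾ + 14)*(-15) = (53/4)*(-15) = -795/4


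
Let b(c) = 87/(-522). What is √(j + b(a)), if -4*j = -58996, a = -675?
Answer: √530958/6 ≈ 121.44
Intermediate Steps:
b(c) = -⅙ (b(c) = 87*(-1/522) = -⅙)
j = 14749 (j = -¼*(-58996) = 14749)
√(j + b(a)) = √(14749 - ⅙) = √(88493/6) = √530958/6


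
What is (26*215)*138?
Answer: 771420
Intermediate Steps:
(26*215)*138 = 5590*138 = 771420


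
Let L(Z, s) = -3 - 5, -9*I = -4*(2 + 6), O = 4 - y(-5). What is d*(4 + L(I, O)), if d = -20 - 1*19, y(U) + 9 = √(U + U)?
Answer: 156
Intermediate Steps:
y(U) = -9 + √2*√U (y(U) = -9 + √(U + U) = -9 + √(2*U) = -9 + √2*√U)
d = -39 (d = -20 - 19 = -39)
O = 13 - I*√10 (O = 4 - (-9 + √2*√(-5)) = 4 - (-9 + √2*(I*√5)) = 4 - (-9 + I*√10) = 4 + (9 - I*√10) = 13 - I*√10 ≈ 13.0 - 3.1623*I)
I = 32/9 (I = -(-4)*(2 + 6)/9 = -(-4)*8/9 = -⅑*(-32) = 32/9 ≈ 3.5556)
L(Z, s) = -8
d*(4 + L(I, O)) = -39*(4 - 8) = -39*(-4) = 156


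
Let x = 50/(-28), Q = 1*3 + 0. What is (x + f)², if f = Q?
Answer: 289/196 ≈ 1.4745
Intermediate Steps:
Q = 3 (Q = 3 + 0 = 3)
x = -25/14 (x = 50*(-1/28) = -25/14 ≈ -1.7857)
f = 3
(x + f)² = (-25/14 + 3)² = (17/14)² = 289/196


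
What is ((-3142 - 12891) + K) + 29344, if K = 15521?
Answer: 28832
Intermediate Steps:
((-3142 - 12891) + K) + 29344 = ((-3142 - 12891) + 15521) + 29344 = (-16033 + 15521) + 29344 = -512 + 29344 = 28832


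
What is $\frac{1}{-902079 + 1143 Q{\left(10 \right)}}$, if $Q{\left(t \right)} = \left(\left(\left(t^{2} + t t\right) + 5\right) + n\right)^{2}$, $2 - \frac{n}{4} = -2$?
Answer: $\frac{1}{54923184} \approx 1.8207 \cdot 10^{-8}$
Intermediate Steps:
$n = 16$ ($n = 8 - -8 = 8 + 8 = 16$)
$Q{\left(t \right)} = \left(21 + 2 t^{2}\right)^{2}$ ($Q{\left(t \right)} = \left(\left(\left(t^{2} + t t\right) + 5\right) + 16\right)^{2} = \left(\left(\left(t^{2} + t^{2}\right) + 5\right) + 16\right)^{2} = \left(\left(2 t^{2} + 5\right) + 16\right)^{2} = \left(\left(5 + 2 t^{2}\right) + 16\right)^{2} = \left(21 + 2 t^{2}\right)^{2}$)
$\frac{1}{-902079 + 1143 Q{\left(10 \right)}} = \frac{1}{-902079 + 1143 \left(21 + 2 \cdot 10^{2}\right)^{2}} = \frac{1}{-902079 + 1143 \left(21 + 2 \cdot 100\right)^{2}} = \frac{1}{-902079 + 1143 \left(21 + 200\right)^{2}} = \frac{1}{-902079 + 1143 \cdot 221^{2}} = \frac{1}{-902079 + 1143 \cdot 48841} = \frac{1}{-902079 + 55825263} = \frac{1}{54923184}$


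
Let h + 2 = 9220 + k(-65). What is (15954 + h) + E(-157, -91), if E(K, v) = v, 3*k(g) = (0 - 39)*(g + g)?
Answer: 26771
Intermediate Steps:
k(g) = -26*g (k(g) = ((0 - 39)*(g + g))/3 = (-78*g)/3 = -26*g)
h = 10908 (h = -2 + (9220 - 26*(-65)) = -2 + (9220 + 1690) = -2 + 10910 = 10908)
(15954 + h) + E(-157, -91) = (15954 + 10908) - 91 = 26862 - 91 = 26771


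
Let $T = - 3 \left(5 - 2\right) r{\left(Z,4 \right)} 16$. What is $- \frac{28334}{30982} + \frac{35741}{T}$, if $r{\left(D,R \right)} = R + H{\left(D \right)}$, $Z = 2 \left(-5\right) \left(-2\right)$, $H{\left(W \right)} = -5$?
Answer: $\frac{551623783}{2230704} \approx 247.29$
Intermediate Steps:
$Z = 20$ ($Z = \left(-10\right) \left(-2\right) = 20$)
$r{\left(D,R \right)} = -5 + R$ ($r{\left(D,R \right)} = R - 5 = -5 + R$)
$T = 144$ ($T = - 3 \left(5 - 2\right) \left(-5 + 4\right) 16 = \left(-3\right) 3 \left(-1\right) 16 = \left(-9\right) \left(-1\right) 16 = 9 \cdot 16 = 144$)
$- \frac{28334}{30982} + \frac{35741}{T} = - \frac{28334}{30982} + \frac{35741}{144} = \left(-28334\right) \frac{1}{30982} + 35741 \cdot \frac{1}{144} = - \frac{14167}{15491} + \frac{35741}{144} = \frac{551623783}{2230704}$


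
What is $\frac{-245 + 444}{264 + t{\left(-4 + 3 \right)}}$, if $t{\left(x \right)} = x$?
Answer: $\frac{199}{263} \approx 0.75665$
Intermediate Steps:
$\frac{-245 + 444}{264 + t{\left(-4 + 3 \right)}} = \frac{-245 + 444}{264 + \left(-4 + 3\right)} = \frac{199}{264 - 1} = \frac{199}{263}$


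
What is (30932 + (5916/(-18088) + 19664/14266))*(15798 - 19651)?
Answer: -4615083378889/38722 ≈ -1.1919e+8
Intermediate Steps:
(30932 + (5916/(-18088) + 19664/14266))*(15798 - 19651) = (30932 + (5916*(-1/18088) + 19664*(1/14266)))*(-3853) = (30932 + (-87/266 + 9832/7133))*(-3853) = (30932 + 40709/38722)*(-3853) = (1197789613/38722)*(-3853) = -4615083378889/38722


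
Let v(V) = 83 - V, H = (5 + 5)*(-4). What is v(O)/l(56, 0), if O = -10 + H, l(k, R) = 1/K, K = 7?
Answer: 931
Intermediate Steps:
H = -40 (H = 10*(-4) = -40)
l(k, R) = ⅐ (l(k, R) = 1/7 = ⅐)
O = -50 (O = -10 - 40 = -50)
v(O)/l(56, 0) = (83 - 1*(-50))/(⅐) = (83 + 50)*7 = 133*7 = 931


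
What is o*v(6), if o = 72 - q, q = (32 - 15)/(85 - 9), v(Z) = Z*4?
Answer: 32730/19 ≈ 1722.6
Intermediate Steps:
v(Z) = 4*Z
q = 17/76 ≈ 0.22368
o = 5455/76 (o = 72 - 1*17/76 = 72 - 17/76 = 5455/76 ≈ 71.776)
o*v(6) = 5455*(4*6)/76 = (5455/76)*24 = 32730/19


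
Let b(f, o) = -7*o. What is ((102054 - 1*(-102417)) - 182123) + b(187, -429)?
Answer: 25351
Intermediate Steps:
((102054 - 1*(-102417)) - 182123) + b(187, -429) = ((102054 - 1*(-102417)) - 182123) - 7*(-429) = ((102054 + 102417) - 182123) + 3003 = (204471 - 182123) + 3003 = 22348 + 3003 = 25351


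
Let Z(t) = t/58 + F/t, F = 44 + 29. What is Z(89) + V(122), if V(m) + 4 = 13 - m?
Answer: -571151/5162 ≈ -110.65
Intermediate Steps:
F = 73
Z(t) = 73/t + t/58 (Z(t) = t/58 + 73/t = 73/t + t/58)
V(m) = 9 - m (V(m) = -4 + (13 - m) = 9 - m)
Z(89) + V(122) = (73/89 + (1/58)*89) + (9 - 1*122) = (73*(1/89) + 89/58) + (9 - 122) = (73/89 + 89/58) - 113 = 12155/5162 - 113 = -571151/5162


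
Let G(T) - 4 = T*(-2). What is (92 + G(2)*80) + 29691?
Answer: 29783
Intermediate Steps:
G(T) = 4 - 2*T (G(T) = 4 + T*(-2) = 4 - 2*T)
(92 + G(2)*80) + 29691 = (92 + (4 - 2*2)*80) + 29691 = (92 + (4 - 4)*80) + 29691 = (92 + 0*80) + 29691 = (92 + 0) + 29691 = 92 + 29691 = 29783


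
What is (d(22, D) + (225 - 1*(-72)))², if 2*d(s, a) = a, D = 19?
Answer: 375769/4 ≈ 93942.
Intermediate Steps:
d(s, a) = a/2
(d(22, D) + (225 - 1*(-72)))² = ((½)*19 + (225 - 1*(-72)))² = (19/2 + (225 + 72))² = (19/2 + 297)² = (613/2)² = 375769/4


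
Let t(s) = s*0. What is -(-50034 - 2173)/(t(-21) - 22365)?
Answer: -52207/22365 ≈ -2.3343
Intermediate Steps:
t(s) = 0
-(-50034 - 2173)/(t(-21) - 22365) = -(-50034 - 2173)/(0 - 22365) = -(-52207)/(-22365) = -(-52207)*(-1)/22365 = -1*52207/22365 = -52207/22365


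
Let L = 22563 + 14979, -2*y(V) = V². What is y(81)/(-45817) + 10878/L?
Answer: 207184619/573353938 ≈ 0.36136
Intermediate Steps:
y(V) = -V²/2
L = 37542
y(81)/(-45817) + 10878/L = -½*81²/(-45817) + 10878/37542 = -½*6561*(-1/45817) + 10878*(1/37542) = -6561/2*(-1/45817) + 1813/6257 = 6561/91634 + 1813/6257 = 207184619/573353938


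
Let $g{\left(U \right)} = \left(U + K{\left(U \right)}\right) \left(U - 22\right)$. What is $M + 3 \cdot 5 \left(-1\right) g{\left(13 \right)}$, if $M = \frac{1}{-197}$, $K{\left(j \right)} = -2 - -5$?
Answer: $\frac{425519}{197} \approx 2160.0$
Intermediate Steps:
$K{\left(j \right)} = 3$ ($K{\left(j \right)} = -2 + 5 = 3$)
$g{\left(U \right)} = \left(-22 + U\right) \left(3 + U\right)$ ($g{\left(U \right)} = \left(U + 3\right) \left(U - 22\right) = \left(3 + U\right) \left(-22 + U\right) = \left(-22 + U\right) \left(3 + U\right)$)
$M = - \frac{1}{197} \approx -0.0050761$
$M + 3 \cdot 5 \left(-1\right) g{\left(13 \right)} = - \frac{1}{197} + 3 \cdot 5 \left(-1\right) \left(-66 + 13^{2} - 247\right) = - \frac{1}{197} + 15 \left(-1\right) \left(-66 + 169 - 247\right) = - \frac{1}{197} - -2160 = - \frac{1}{197} + 2160 = \frac{425519}{197}$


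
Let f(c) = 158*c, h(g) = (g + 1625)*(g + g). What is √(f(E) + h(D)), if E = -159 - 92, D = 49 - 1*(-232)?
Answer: √1031514 ≈ 1015.6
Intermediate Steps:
D = 281 (D = 49 + 232 = 281)
E = -251
h(g) = 2*g*(1625 + g) (h(g) = (1625 + g)*(2*g) = 2*g*(1625 + g))
√(f(E) + h(D)) = √(158*(-251) + 2*281*(1625 + 281)) = √(-39658 + 2*281*1906) = √(-39658 + 1071172) = √1031514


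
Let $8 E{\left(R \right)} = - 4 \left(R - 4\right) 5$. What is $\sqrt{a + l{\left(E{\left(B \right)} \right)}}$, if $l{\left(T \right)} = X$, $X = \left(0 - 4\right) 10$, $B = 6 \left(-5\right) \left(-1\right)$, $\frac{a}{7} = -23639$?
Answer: $i \sqrt{165513} \approx 406.83 i$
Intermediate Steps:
$a = -165473$ ($a = 7 \left(-23639\right) = -165473$)
$B = 30$ ($B = \left(-30\right) \left(-1\right) = 30$)
$X = -40$ ($X = \left(-4\right) 10 = -40$)
$E{\left(R \right)} = 10 - \frac{5 R}{2}$ ($E{\left(R \right)} = \frac{- 4 \left(R - 4\right) 5}{8} = \frac{- 4 \left(-4 + R\right) 5}{8} = \frac{\left(16 - 4 R\right) 5}{8} = \frac{80 - 20 R}{8} = 10 - \frac{5 R}{2}$)
$l{\left(T \right)} = -40$
$\sqrt{a + l{\left(E{\left(B \right)} \right)}} = \sqrt{-165473 - 40} = \sqrt{-165513} = i \sqrt{165513}$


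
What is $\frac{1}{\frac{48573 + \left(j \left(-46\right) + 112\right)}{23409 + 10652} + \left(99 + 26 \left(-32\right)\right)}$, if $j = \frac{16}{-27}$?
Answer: $- \frac{919647}{672786020} \approx -0.0013669$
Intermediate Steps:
$j = - \frac{16}{27}$ ($j = 16 \left(- \frac{1}{27}\right) = - \frac{16}{27} \approx -0.59259$)
$\frac{1}{\frac{48573 + \left(j \left(-46\right) + 112\right)}{23409 + 10652} + \left(99 + 26 \left(-32\right)\right)} = \frac{1}{\frac{48573 + \left(\left(- \frac{16}{27}\right) \left(-46\right) + 112\right)}{23409 + 10652} + \left(99 + 26 \left(-32\right)\right)} = \frac{1}{\frac{48573 + \left(\frac{736}{27} + 112\right)}{34061} + \left(99 - 832\right)} = \frac{1}{\left(48573 + \frac{3760}{27}\right) \frac{1}{34061} - 733} = \frac{1}{\frac{1315231}{27} \cdot \frac{1}{34061} - 733} = \frac{1}{\frac{1315231}{919647} - 733} = \frac{1}{- \frac{672786020}{919647}} = - \frac{919647}{672786020}$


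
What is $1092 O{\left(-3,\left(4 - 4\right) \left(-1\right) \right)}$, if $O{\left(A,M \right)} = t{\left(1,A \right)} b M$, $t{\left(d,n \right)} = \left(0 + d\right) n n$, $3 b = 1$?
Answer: $0$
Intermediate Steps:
$b = \frac{1}{3}$ ($b = \frac{1}{3} \cdot 1 = \frac{1}{3} \approx 0.33333$)
$t{\left(d,n \right)} = d n^{2}$
$O{\left(A,M \right)} = \frac{M A^{2}}{3}$ ($O{\left(A,M \right)} = 1 A^{2} \cdot \frac{1}{3} M = A^{2} \cdot \frac{1}{3} M = \frac{A^{2}}{3} M = \frac{M A^{2}}{3}$)
$1092 O{\left(-3,\left(4 - 4\right) \left(-1\right) \right)} = 1092 \frac{\left(4 - 4\right) \left(-1\right) \left(-3\right)^{2}}{3} = 1092 \cdot \frac{1}{3} \cdot 0 \left(-1\right) 9 = 1092 \cdot \frac{1}{3} \cdot 0 \cdot 9 = 1092 \cdot 0 = 0$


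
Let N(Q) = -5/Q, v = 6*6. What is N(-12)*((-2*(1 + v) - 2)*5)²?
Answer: 180500/3 ≈ 60167.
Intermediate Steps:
v = 36
N(-12)*((-2*(1 + v) - 2)*5)² = (-5/(-12))*((-2*(1 + 36) - 2)*5)² = (-5*(-1/12))*((-2*37 - 2)*5)² = 5*((-74 - 2)*5)²/12 = 5*(-76*5)²/12 = (5/12)*(-380)² = (5/12)*144400 = 180500/3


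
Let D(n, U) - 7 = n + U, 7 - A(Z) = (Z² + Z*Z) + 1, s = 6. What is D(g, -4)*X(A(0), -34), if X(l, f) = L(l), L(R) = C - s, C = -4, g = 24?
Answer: -270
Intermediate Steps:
A(Z) = 6 - 2*Z² (A(Z) = 7 - ((Z² + Z*Z) + 1) = 7 - ((Z² + Z²) + 1) = 7 - (2*Z² + 1) = 7 - (1 + 2*Z²) = 7 + (-1 - 2*Z²) = 6 - 2*Z²)
L(R) = -10 (L(R) = -4 - 1*6 = -4 - 6 = -10)
X(l, f) = -10
D(n, U) = 7 + U + n (D(n, U) = 7 + (n + U) = 7 + (U + n) = 7 + U + n)
D(g, -4)*X(A(0), -34) = (7 - 4 + 24)*(-10) = 27*(-10) = -270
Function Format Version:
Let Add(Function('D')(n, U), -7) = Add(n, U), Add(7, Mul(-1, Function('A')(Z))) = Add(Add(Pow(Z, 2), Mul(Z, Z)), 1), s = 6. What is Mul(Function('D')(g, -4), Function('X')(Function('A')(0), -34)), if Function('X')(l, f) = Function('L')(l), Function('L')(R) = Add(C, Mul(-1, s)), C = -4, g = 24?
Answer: -270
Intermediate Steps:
Function('A')(Z) = Add(6, Mul(-2, Pow(Z, 2))) (Function('A')(Z) = Add(7, Mul(-1, Add(Add(Pow(Z, 2), Mul(Z, Z)), 1))) = Add(7, Mul(-1, Add(Add(Pow(Z, 2), Pow(Z, 2)), 1))) = Add(7, Mul(-1, Add(Mul(2, Pow(Z, 2)), 1))) = Add(7, Mul(-1, Add(1, Mul(2, Pow(Z, 2))))) = Add(7, Add(-1, Mul(-2, Pow(Z, 2)))) = Add(6, Mul(-2, Pow(Z, 2))))
Function('L')(R) = -10 (Function('L')(R) = Add(-4, Mul(-1, 6)) = Add(-4, -6) = -10)
Function('X')(l, f) = -10
Function('D')(n, U) = Add(7, U, n) (Function('D')(n, U) = Add(7, Add(n, U)) = Add(7, Add(U, n)) = Add(7, U, n))
Mul(Function('D')(g, -4), Function('X')(Function('A')(0), -34)) = Mul(Add(7, -4, 24), -10) = Mul(27, -10) = -270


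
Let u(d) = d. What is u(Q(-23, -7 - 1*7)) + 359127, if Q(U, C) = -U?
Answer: 359150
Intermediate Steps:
u(Q(-23, -7 - 1*7)) + 359127 = -1*(-23) + 359127 = 23 + 359127 = 359150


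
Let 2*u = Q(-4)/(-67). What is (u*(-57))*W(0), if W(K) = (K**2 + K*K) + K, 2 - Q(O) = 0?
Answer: 0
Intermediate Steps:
Q(O) = 2 (Q(O) = 2 - 1*0 = 2 + 0 = 2)
W(K) = K + 2*K**2 (W(K) = (K**2 + K**2) + K = 2*K**2 + K = K + 2*K**2)
u = -1/67 (u = (2/(-67))/2 = (2*(-1/67))/2 = (1/2)*(-2/67) = -1/67 ≈ -0.014925)
(u*(-57))*W(0) = (-1/67*(-57))*(0*(1 + 2*0)) = 57*(0*(1 + 0))/67 = 57*(0*1)/67 = (57/67)*0 = 0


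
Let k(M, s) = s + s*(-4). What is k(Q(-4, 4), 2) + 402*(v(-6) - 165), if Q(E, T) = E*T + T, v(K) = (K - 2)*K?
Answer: -47040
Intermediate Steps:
v(K) = K*(-2 + K) (v(K) = (-2 + K)*K = K*(-2 + K))
Q(E, T) = T + E*T
k(M, s) = -3*s (k(M, s) = s - 4*s = -3*s)
k(Q(-4, 4), 2) + 402*(v(-6) - 165) = -3*2 + 402*(-6*(-2 - 6) - 165) = -6 + 402*(-6*(-8) - 165) = -6 + 402*(48 - 165) = -6 + 402*(-117) = -6 - 47034 = -47040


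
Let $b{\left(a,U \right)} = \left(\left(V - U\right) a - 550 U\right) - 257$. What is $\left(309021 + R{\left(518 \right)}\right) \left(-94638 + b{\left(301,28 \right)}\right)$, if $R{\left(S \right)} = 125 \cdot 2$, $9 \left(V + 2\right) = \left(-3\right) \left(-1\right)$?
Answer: $- \frac{110618195654}{3} \approx -3.6873 \cdot 10^{10}$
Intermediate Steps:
$V = - \frac{5}{3}$ ($V = -2 + \frac{\left(-3\right) \left(-1\right)}{9} = -2 + \frac{1}{9} \cdot 3 = -2 + \frac{1}{3} = - \frac{5}{3} \approx -1.6667$)
$R{\left(S \right)} = 250$
$b{\left(a,U \right)} = -257 - 550 U + a \left(- \frac{5}{3} - U\right)$ ($b{\left(a,U \right)} = \left(\left(- \frac{5}{3} - U\right) a - 550 U\right) - 257 = \left(a \left(- \frac{5}{3} - U\right) - 550 U\right) - 257 = \left(- 550 U + a \left(- \frac{5}{3} - U\right)\right) - 257 = -257 - 550 U + a \left(- \frac{5}{3} - U\right)$)
$\left(309021 + R{\left(518 \right)}\right) \left(-94638 + b{\left(301,28 \right)}\right) = \left(309021 + 250\right) \left(-94638 - \left(\frac{48476}{3} + 8428\right)\right) = 309271 \left(-94638 - \frac{73760}{3}\right) = 309271 \left(- \frac{357674}{3}\right) = - \frac{110618195654}{3}$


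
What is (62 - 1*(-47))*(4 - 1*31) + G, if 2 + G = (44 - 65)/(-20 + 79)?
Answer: -173776/59 ≈ -2945.4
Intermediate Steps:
G = -139/59 (G = -2 + (44 - 65)/(-20 + 79) = -2 - 21/59 = -139/59 ≈ -2.3559)
(62 - 1*(-47))*(4 - 1*31) + G = (62 - 1*(-47))*(4 - 1*31) - 139/59 = (62 + 47)*(4 - 31) - 139/59 = 109*(-27) - 139/59 = -2943 - 139/59 = -173776/59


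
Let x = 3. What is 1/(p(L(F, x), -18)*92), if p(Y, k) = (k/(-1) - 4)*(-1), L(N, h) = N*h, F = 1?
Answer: -1/1288 ≈ -0.00077640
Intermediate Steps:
p(Y, k) = 4 + k (p(Y, k) = (k*(-1) - 4)*(-1) = (-k - 4)*(-1) = (-4 - k)*(-1) = 4 + k)
1/(p(L(F, x), -18)*92) = 1/((4 - 18)*92) = 1/(-14*92) = 1/(-1288) = -1/1288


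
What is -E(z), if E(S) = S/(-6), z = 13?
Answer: 13/6 ≈ 2.1667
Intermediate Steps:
E(S) = -S/6 (E(S) = S*(-1/6) = -S/6)
-E(z) = -(-1)*13/6 = -1*(-13/6) = 13/6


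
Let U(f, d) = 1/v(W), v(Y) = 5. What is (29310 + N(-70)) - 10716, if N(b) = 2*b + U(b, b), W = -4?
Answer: 92271/5 ≈ 18454.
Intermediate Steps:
U(f, d) = ⅕ (U(f, d) = 1/5 = ⅕)
N(b) = ⅕ + 2*b (N(b) = 2*b + ⅕ = ⅕ + 2*b)
(29310 + N(-70)) - 10716 = (29310 + (⅕ + 2*(-70))) - 10716 = (29310 + (⅕ - 140)) - 10716 = (29310 - 699/5) - 10716 = 145851/5 - 10716 = 92271/5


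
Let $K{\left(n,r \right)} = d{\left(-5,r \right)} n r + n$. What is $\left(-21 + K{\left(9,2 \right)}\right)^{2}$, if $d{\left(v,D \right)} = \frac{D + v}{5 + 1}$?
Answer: $441$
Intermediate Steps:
$d{\left(v,D \right)} = \frac{D}{6} + \frac{v}{6}$ ($d{\left(v,D \right)} = \frac{D + v}{6} = \left(D + v\right) \frac{1}{6} = \frac{D}{6} + \frac{v}{6}$)
$K{\left(n,r \right)} = n + n r \left(- \frac{5}{6} + \frac{r}{6}\right)$ ($K{\left(n,r \right)} = \left(\frac{r}{6} + \frac{1}{6} \left(-5\right)\right) n r + n = \left(\frac{r}{6} - \frac{5}{6}\right) n r + n = \left(- \frac{5}{6} + \frac{r}{6}\right) n r + n = n \left(- \frac{5}{6} + \frac{r}{6}\right) r + n = n r \left(- \frac{5}{6} + \frac{r}{6}\right) + n = n + n r \left(- \frac{5}{6} + \frac{r}{6}\right)$)
$\left(-21 + K{\left(9,2 \right)}\right)^{2} = \left(-21 + \frac{1}{6} \cdot 9 \left(6 + 2 \left(-5 + 2\right)\right)\right)^{2} = \left(-21 + \frac{1}{6} \cdot 9 \left(6 + 2 \left(-3\right)\right)\right)^{2} = \left(-21 + \frac{1}{6} \cdot 9 \left(6 - 6\right)\right)^{2} = \left(-21 + \frac{1}{6} \cdot 9 \cdot 0\right)^{2} = \left(-21 + 0\right)^{2} = \left(-21\right)^{2} = 441$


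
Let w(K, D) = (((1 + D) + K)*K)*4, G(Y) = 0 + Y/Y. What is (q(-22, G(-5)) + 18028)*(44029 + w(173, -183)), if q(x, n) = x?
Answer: 680644806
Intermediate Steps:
G(Y) = 1 (G(Y) = 0 + 1 = 1)
w(K, D) = 4*K*(1 + D + K) (w(K, D) = ((1 + D + K)*K)*4 = (K*(1 + D + K))*4 = 4*K*(1 + D + K))
(q(-22, G(-5)) + 18028)*(44029 + w(173, -183)) = (-22 + 18028)*(44029 + 4*173*(1 - 183 + 173)) = 18006*(44029 + 4*173*(-9)) = 18006*(44029 - 6228) = 18006*37801 = 680644806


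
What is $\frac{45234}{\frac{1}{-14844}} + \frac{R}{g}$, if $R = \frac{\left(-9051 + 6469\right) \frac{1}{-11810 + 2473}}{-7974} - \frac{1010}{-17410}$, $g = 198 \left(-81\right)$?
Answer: $- \frac{348970341489475896876340}{519723768761901} \approx -6.7145 \cdot 10^{8}$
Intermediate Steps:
$g = -16038$
$R = \frac{3757640888}{64811543679}$ ($R = - \frac{2582}{-9337} \left(- \frac{1}{7974}\right) - - \frac{101}{1741} = \left(-2582\right) \left(- \frac{1}{9337}\right) \left(- \frac{1}{7974}\right) + \frac{101}{1741} = \frac{2582}{9337} \left(- \frac{1}{7974}\right) + \frac{101}{1741} = - \frac{1291}{37226619} + \frac{101}{1741} = \frac{3757640888}{64811543679} \approx 0.057978$)
$\frac{45234}{\frac{1}{-14844}} + \frac{R}{g} = \frac{45234}{\frac{1}{-14844}} + \frac{3757640888}{64811543679 \left(-16038\right)} = \frac{45234}{- \frac{1}{14844}} + \frac{3757640888}{64811543679} \left(- \frac{1}{16038}\right) = 45234 \left(-14844\right) - \frac{1878820444}{519723768761901} = -671453496 - \frac{1878820444}{519723768761901} = - \frac{348970341489475896876340}{519723768761901}$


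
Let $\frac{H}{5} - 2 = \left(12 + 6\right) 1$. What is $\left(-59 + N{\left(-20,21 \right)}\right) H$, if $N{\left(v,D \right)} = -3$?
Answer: $-6200$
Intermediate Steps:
$H = 100$ ($H = 10 + 5 \left(12 + 6\right) 1 = 10 + 5 \cdot 18 \cdot 1 = 10 + 5 \cdot 18 = 10 + 90 = 100$)
$\left(-59 + N{\left(-20,21 \right)}\right) H = \left(-59 - 3\right) 100 = \left(-62\right) 100 = -6200$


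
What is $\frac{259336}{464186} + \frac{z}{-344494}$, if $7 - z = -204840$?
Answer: $- \frac{124943773}{3476288954} \approx -0.035942$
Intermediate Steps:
$z = 204847$ ($z = 7 - -204840 = 7 + 204840 = 204847$)
$\frac{259336}{464186} + \frac{z}{-344494} = \frac{259336}{464186} + \frac{204847}{-344494} = 259336 \cdot \frac{1}{464186} + 204847 \left(- \frac{1}{344494}\right) = \frac{129668}{232093} - \frac{204847}{344494} = - \frac{124943773}{3476288954}$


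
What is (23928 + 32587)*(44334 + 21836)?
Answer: 3739597550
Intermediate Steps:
(23928 + 32587)*(44334 + 21836) = 56515*66170 = 3739597550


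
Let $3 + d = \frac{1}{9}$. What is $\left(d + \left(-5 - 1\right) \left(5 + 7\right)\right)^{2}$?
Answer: $\frac{454276}{81} \approx 5608.3$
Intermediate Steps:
$d = - \frac{26}{9}$ ($d = -3 + \frac{1}{9} = - \frac{26}{9} \approx -2.8889$)
$\left(d + \left(-5 - 1\right) \left(5 + 7\right)\right)^{2} = \left(- \frac{26}{9} + \left(-5 - 1\right) \left(5 + 7\right)\right)^{2} = \left(- \frac{26}{9} - 72\right)^{2} = \left(- \frac{674}{9}\right)^{2} = \frac{454276}{81}$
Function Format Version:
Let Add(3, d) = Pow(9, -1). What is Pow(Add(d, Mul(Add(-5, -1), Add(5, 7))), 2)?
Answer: Rational(454276, 81) ≈ 5608.3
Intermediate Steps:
d = Rational(-26, 9) (d = Add(-3, Pow(9, -1)) = Add(-3, Rational(1, 9)) = Rational(-26, 9) ≈ -2.8889)
Pow(Add(d, Mul(Add(-5, -1), Add(5, 7))), 2) = Pow(Add(Rational(-26, 9), Mul(Add(-5, -1), Add(5, 7))), 2) = Pow(Add(Rational(-26, 9), Mul(-6, 12)), 2) = Pow(Add(Rational(-26, 9), -72), 2) = Pow(Rational(-674, 9), 2) = Rational(454276, 81)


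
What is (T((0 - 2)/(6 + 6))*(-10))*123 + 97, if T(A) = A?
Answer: 302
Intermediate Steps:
(T((0 - 2)/(6 + 6))*(-10))*123 + 97 = (((0 - 2)/(6 + 6))*(-10))*123 + 97 = (-2/12*(-10))*123 + 97 = (-2*1/12*(-10))*123 + 97 = -1/6*(-10)*123 + 97 = (5/3)*123 + 97 = 205 + 97 = 302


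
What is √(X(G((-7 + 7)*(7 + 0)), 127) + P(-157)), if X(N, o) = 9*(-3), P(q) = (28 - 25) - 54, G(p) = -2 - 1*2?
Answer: I*√78 ≈ 8.8318*I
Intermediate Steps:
G(p) = -4 (G(p) = -2 - 2 = -4)
P(q) = -51 (P(q) = 3 - 54 = -51)
X(N, o) = -27
√(X(G((-7 + 7)*(7 + 0)), 127) + P(-157)) = √(-27 - 51) = √(-78) = I*√78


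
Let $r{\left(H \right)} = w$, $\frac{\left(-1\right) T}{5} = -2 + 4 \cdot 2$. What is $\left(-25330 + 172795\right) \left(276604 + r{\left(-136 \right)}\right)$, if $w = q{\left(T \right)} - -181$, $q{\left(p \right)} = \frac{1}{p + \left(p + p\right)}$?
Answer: $\frac{81632196773}{2} \approx 4.0816 \cdot 10^{10}$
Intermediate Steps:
$T = -30$ ($T = - 5 \left(-2 + 4 \cdot 2\right) = - 5 \left(-2 + 8\right) = \left(-5\right) 6 = -30$)
$q{\left(p \right)} = \frac{1}{3 p}$ ($q{\left(p \right)} = \frac{1}{p + 2 p} = \frac{1}{3 p}$)
$w = \frac{16289}{90}$ ($w = \frac{1}{3 \left(-30\right)} - -181 = \frac{1}{3} \left(- \frac{1}{30}\right) + 181 = - \frac{1}{90} + 181 = \frac{16289}{90} \approx 180.99$)
$r{\left(H \right)} = \frac{16289}{90}$
$\left(-25330 + 172795\right) \left(276604 + r{\left(-136 \right)}\right) = \left(-25330 + 172795\right) \left(276604 + \frac{16289}{90}\right) = 147465 \cdot \frac{24910649}{90} = \frac{81632196773}{2}$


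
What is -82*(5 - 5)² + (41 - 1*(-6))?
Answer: 47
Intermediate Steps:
-82*(5 - 5)² + (41 - 1*(-6)) = -82*0² + (41 + 6) = -82*0 + 47 = 0 + 47 = 47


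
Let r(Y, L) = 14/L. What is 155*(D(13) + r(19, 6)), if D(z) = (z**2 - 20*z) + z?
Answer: -35185/3 ≈ -11728.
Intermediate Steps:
D(z) = z**2 - 19*z
155*(D(13) + r(19, 6)) = 155*(13*(-19 + 13) + 14/6) = 155*(13*(-6) + 14*(1/6)) = 155*(-78 + 7/3) = 155*(-227/3) = -35185/3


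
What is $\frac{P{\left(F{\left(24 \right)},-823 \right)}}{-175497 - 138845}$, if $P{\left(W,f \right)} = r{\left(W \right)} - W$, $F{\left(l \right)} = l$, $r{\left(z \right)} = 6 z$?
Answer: $- \frac{60}{157171} \approx -0.00038175$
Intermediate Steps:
$P{\left(W,f \right)} = 5 W$ ($P{\left(W,f \right)} = 6 W - W = 5 W$)
$\frac{P{\left(F{\left(24 \right)},-823 \right)}}{-175497 - 138845} = \frac{5 \cdot 24}{-175497 - 138845} = \frac{120}{-175497 - 138845} = \frac{120}{-314342} = 120 \left(- \frac{1}{314342}\right) = - \frac{60}{157171}$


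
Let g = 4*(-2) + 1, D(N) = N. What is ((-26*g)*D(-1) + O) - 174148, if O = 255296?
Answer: 80966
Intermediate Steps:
g = -7 (g = -8 + 1 = -7)
((-26*g)*D(-1) + O) - 174148 = (-26*(-7)*(-1) + 255296) - 174148 = (182*(-1) + 255296) - 174148 = (-182 + 255296) - 174148 = 255114 - 174148 = 80966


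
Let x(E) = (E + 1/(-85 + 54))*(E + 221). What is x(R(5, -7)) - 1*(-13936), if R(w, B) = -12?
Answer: 354059/31 ≈ 11421.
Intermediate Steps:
x(E) = (221 + E)*(-1/31 + E) (x(E) = (E + 1/(-31))*(221 + E) = (E - 1/31)*(221 + E) = (-1/31 + E)*(221 + E) = (221 + E)*(-1/31 + E))
x(R(5, -7)) - 1*(-13936) = (-221/31 + (-12)**2 + (6850/31)*(-12)) - 1*(-13936) = (-221/31 + 144 - 82200/31) + 13936 = -77957/31 + 13936 = 354059/31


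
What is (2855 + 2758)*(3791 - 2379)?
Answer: 7925556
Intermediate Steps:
(2855 + 2758)*(3791 - 2379) = 5613*1412 = 7925556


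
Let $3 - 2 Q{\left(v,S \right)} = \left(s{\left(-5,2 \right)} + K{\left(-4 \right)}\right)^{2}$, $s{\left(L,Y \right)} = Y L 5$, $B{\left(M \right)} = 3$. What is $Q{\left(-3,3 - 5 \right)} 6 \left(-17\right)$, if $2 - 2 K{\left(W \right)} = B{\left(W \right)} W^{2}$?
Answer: $271626$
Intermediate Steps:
$s{\left(L,Y \right)} = 5 L Y$ ($s{\left(L,Y \right)} = L Y 5 = 5 L Y$)
$K{\left(W \right)} = 1 - \frac{3 W^{2}}{2}$
$Q{\left(v,S \right)} = -2663$ ($Q{\left(v,S \right)} = \frac{3}{2} - \frac{\left(5 \left(-5\right) 2 + \left(1 - \frac{3 \left(-4\right)^{2}}{2}\right)\right)^{2}}{2} = \frac{3}{2} - \frac{\left(-50 + \left(1 - 24\right)\right)^{2}}{2} = \frac{3}{2} - \frac{\left(-50 - 23\right)^{2}}{2} = \frac{3}{2} - \frac{\left(-73\right)^{2}}{2} = \frac{3}{2} - \frac{5329}{2} = -2663$)
$Q{\left(-3,3 - 5 \right)} 6 \left(-17\right) = \left(-2663\right) 6 \left(-17\right) = \left(-15978\right) \left(-17\right) = 271626$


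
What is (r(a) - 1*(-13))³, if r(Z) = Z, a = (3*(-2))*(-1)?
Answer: 6859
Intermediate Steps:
a = 6 (a = -6*(-1) = 6)
(r(a) - 1*(-13))³ = (6 - 1*(-13))³ = (6 + 13)³ = 19³ = 6859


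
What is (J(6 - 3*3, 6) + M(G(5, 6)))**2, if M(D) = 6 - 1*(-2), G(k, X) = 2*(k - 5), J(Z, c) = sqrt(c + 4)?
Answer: (8 + sqrt(10))**2 ≈ 124.60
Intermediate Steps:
J(Z, c) = sqrt(4 + c)
G(k, X) = -10 + 2*k (G(k, X) = 2*(-5 + k) = -10 + 2*k)
M(D) = 8 (M(D) = 6 + 2 = 8)
(J(6 - 3*3, 6) + M(G(5, 6)))**2 = (sqrt(4 + 6) + 8)**2 = (sqrt(10) + 8)**2 = (8 + sqrt(10))**2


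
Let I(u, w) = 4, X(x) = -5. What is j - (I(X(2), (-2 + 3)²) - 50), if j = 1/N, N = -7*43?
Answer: 13845/301 ≈ 45.997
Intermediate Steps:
N = -301
j = -1/301 (j = 1/(-301) = -1/301 ≈ -0.0033223)
j - (I(X(2), (-2 + 3)²) - 50) = -1/301 - (4 - 50) = -1/301 - 1*(-46) = -1/301 + 46 = 13845/301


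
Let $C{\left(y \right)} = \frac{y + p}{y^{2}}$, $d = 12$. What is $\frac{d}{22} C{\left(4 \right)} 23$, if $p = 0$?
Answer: $\frac{69}{22} \approx 3.1364$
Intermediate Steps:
$C{\left(y \right)} = \frac{1}{y}$ ($C{\left(y \right)} = \frac{y + 0}{y^{2}} = \frac{y}{y^{2}} = \frac{1}{y}$)
$\frac{d}{22} C{\left(4 \right)} 23 = \frac{12 \cdot \frac{1}{22}}{4} \cdot 23 = 12 \cdot \frac{1}{22} \cdot \frac{1}{4} \cdot 23 = \frac{6}{11} \cdot \frac{1}{4} \cdot 23 = \frac{3}{22} \cdot 23 = \frac{69}{22}$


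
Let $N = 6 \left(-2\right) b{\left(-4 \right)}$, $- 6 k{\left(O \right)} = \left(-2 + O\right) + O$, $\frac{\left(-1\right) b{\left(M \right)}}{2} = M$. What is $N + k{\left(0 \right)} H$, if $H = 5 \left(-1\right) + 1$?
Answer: $- \frac{292}{3} \approx -97.333$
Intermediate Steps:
$b{\left(M \right)} = - 2 M$
$k{\left(O \right)} = \frac{1}{3} - \frac{O}{3}$ ($k{\left(O \right)} = - \frac{\left(-2 + O\right) + O}{6} = - \frac{-2 + 2 O}{6} = \frac{1}{3} - \frac{O}{3}$)
$N = -96$ ($N = 6 \left(-2\right) \left(\left(-2\right) \left(-4\right)\right) = \left(-12\right) 8 = -96$)
$H = -4$ ($H = -5 + 1 = -4$)
$N + k{\left(0 \right)} H = -96 + \left(\frac{1}{3} - 0\right) \left(-4\right) = -96 + \left(\frac{1}{3} + 0\right) \left(-4\right) = -96 + \frac{1}{3} \left(-4\right) = -96 - \frac{4}{3} = - \frac{292}{3}$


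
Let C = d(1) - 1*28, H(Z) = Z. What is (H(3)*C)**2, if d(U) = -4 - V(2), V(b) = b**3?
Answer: 14400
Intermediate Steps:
d(U) = -12 (d(U) = -4 - 1*2**3 = -4 - 1*8 = -4 - 8 = -12)
C = -40 (C = -12 - 1*28 = -12 - 28 = -40)
(H(3)*C)**2 = (3*(-40))**2 = (-120)**2 = 14400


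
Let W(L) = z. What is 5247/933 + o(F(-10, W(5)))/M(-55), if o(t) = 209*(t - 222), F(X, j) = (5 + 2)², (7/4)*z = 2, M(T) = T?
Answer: 1031002/1555 ≈ 663.02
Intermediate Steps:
z = 8/7 (z = (4/7)*2 = 8/7 ≈ 1.1429)
W(L) = 8/7
F(X, j) = 49 (F(X, j) = 7² = 49)
o(t) = -46398 + 209*t (o(t) = 209*(-222 + t) = -46398 + 209*t)
5247/933 + o(F(-10, W(5)))/M(-55) = 5247/933 + (-46398 + 209*49)/(-55) = 5247*(1/933) + (-46398 + 10241)*(-1/55) = 1749/311 - 36157*(-1/55) = 1749/311 + 3287/5 = 1031002/1555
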